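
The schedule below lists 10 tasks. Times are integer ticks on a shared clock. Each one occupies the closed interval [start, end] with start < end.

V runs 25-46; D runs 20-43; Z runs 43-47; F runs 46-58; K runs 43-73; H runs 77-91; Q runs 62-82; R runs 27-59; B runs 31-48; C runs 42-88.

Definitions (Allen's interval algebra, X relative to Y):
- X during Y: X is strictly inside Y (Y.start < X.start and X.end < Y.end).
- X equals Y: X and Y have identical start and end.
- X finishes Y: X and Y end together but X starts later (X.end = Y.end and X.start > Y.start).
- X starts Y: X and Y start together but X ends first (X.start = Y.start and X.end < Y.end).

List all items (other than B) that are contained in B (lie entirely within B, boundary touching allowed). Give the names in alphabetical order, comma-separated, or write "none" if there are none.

Target B = [31, 48].
C [42, 88] → overlapped-by → no.
D [20, 43] → overlaps → no.
F [46, 58] → overlapped-by → no.
H [77, 91] → after → no.
K [43, 73] → overlapped-by → no.
Q [62, 82] → after → no.
R [27, 59] → contains → no.
V [25, 46] → overlaps → no.
Z [43, 47] → during → yes.
Result: Z.

Z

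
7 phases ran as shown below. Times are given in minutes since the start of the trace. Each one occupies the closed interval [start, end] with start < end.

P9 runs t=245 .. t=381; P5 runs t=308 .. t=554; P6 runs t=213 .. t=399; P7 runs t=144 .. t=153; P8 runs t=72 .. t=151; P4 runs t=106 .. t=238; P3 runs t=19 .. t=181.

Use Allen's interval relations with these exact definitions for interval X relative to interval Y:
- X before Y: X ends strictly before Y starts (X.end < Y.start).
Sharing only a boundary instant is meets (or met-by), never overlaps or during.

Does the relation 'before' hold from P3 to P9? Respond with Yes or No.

P3 = [t=19, t=181], P9 = [t=245, t=381].
Actual relation of P3 to P9: before.
Asked whether 'before' holds → Yes.

Yes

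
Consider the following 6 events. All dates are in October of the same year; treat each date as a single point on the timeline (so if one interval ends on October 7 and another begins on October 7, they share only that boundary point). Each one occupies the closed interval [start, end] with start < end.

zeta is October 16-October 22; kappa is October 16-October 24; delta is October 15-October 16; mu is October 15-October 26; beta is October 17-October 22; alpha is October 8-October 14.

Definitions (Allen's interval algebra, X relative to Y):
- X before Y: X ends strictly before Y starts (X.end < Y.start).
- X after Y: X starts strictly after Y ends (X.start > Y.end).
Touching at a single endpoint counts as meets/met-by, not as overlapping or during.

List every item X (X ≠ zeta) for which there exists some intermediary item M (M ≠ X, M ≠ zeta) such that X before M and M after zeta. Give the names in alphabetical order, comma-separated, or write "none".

none

Target zeta = [October 16, October 22].
Intermediaries M with M after zeta: none.
Union: none.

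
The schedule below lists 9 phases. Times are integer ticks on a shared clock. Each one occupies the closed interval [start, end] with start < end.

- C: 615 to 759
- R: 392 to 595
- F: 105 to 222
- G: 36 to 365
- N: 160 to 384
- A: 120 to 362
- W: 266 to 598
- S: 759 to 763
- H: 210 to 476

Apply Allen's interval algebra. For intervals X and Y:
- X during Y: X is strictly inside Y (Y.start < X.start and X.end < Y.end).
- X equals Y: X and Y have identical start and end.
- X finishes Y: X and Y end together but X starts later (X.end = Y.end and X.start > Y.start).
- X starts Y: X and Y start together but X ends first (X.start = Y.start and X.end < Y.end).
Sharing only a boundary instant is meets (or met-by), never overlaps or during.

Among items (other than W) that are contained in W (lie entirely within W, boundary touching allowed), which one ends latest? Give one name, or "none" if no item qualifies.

Target W = [266, 598].
A [120, 362] → overlaps → excluded.
C [615, 759] → after → excluded.
F [105, 222] → before → excluded.
G [36, 365] → overlaps → excluded.
H [210, 476] → overlaps → excluded.
N [160, 384] → overlaps → excluded.
R [392, 595] → during → candidate.
S [759, 763] → after → excluded.
Among candidates, latest end is 595 → R.

R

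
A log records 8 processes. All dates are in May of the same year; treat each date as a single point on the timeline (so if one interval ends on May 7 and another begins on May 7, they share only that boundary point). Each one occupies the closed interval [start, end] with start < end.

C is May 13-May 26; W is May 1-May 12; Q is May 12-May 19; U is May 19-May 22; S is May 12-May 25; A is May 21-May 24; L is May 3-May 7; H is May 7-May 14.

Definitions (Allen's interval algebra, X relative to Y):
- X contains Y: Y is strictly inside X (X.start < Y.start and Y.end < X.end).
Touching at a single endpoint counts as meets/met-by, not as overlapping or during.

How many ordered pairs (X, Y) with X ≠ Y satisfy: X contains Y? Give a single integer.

5

Checking all 56 ordered pairs for relation 'contains'; matching pairs in alphabetical order:
(C, A): C contains A ✓
(C, U): C contains U ✓
(S, A): S contains A ✓
(S, U): S contains U ✓
(W, L): W contains L ✓
Count: 5.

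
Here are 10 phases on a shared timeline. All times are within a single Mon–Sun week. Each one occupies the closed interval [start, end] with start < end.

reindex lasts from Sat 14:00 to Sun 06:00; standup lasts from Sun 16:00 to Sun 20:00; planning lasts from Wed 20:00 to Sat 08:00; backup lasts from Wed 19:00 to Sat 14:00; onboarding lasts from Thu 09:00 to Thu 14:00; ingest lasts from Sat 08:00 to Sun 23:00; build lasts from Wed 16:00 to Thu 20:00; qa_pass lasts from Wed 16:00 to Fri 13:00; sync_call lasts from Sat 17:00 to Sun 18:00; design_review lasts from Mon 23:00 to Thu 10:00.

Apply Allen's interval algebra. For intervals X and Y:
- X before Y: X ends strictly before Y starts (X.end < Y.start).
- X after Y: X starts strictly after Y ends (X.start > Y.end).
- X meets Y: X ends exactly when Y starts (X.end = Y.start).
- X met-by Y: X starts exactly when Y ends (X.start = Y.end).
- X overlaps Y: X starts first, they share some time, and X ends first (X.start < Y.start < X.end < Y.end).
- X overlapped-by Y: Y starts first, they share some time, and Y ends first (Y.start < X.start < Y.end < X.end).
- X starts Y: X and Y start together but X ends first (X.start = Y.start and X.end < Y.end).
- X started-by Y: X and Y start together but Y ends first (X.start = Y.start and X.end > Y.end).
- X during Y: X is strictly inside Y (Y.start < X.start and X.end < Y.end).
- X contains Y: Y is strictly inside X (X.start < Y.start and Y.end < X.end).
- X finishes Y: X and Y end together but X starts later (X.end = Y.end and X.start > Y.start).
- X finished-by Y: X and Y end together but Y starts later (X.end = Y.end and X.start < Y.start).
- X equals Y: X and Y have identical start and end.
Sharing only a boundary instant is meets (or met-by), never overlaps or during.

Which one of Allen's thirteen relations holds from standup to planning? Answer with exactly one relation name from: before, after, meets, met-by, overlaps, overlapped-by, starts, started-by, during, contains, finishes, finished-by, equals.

standup = [Sun 16:00, Sun 20:00]; planning = [Wed 20:00, Sat 08:00].
Compare endpoints: standup.start > planning.start, standup.start > planning.end, standup.end > planning.start, standup.end > planning.end.
That pattern is 'after'.

after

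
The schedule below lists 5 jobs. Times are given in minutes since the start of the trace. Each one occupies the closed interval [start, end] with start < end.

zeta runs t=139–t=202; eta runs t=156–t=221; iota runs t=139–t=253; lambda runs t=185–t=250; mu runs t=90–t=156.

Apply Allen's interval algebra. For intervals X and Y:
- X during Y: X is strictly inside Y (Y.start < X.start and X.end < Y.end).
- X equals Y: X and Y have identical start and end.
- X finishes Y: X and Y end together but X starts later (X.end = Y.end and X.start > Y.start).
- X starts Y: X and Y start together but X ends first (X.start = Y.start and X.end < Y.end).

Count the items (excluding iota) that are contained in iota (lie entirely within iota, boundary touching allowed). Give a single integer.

3

Target iota = [t=139, t=253].
eta [t=156, t=221] → during → counts.
lambda [t=185, t=250] → during → counts.
mu [t=90, t=156] → overlaps → no.
zeta [t=139, t=202] → starts → counts.
Total: 3.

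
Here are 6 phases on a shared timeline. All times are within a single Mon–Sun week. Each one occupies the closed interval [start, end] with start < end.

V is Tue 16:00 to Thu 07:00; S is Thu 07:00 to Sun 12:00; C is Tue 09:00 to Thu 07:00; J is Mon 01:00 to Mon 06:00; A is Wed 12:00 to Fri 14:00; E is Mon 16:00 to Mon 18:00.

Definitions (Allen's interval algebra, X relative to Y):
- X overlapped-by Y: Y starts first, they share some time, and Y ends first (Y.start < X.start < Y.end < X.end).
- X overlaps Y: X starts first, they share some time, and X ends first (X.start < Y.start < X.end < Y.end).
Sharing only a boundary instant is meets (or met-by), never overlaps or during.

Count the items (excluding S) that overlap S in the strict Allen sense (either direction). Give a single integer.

Target S = [Thu 07:00, Sun 12:00].
A [Wed 12:00, Fri 14:00] → overlaps → counts.
C [Tue 09:00, Thu 07:00] → meets → no.
E [Mon 16:00, Mon 18:00] → before → no.
J [Mon 01:00, Mon 06:00] → before → no.
V [Tue 16:00, Thu 07:00] → meets → no.
Total: 1.

1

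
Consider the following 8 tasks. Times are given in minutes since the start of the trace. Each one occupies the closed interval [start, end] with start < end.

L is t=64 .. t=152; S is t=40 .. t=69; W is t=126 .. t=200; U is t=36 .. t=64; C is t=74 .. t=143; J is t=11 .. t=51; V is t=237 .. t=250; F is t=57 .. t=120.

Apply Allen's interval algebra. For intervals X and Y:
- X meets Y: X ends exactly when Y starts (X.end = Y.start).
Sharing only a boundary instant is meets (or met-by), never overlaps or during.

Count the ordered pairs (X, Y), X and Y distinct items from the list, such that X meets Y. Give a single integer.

1

Checking all 56 ordered pairs for relation 'meets'; matching pairs in alphabetical order:
(U, L): U meets L ✓
Count: 1.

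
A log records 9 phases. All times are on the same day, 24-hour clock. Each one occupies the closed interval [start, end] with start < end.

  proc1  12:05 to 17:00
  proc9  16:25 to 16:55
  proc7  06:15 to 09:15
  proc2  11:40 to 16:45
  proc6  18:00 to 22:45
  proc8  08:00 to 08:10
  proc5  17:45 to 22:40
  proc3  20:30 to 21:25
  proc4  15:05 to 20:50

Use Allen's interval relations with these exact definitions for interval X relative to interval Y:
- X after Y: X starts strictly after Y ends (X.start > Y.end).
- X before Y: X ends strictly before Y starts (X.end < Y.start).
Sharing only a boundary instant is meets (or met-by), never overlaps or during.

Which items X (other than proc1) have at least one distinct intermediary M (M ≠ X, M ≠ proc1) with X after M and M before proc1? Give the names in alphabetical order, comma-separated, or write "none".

Target proc1 = [12:05, 17:00].
Intermediaries M with M before proc1: proc7, proc8.
Via proc7 — items with X after proc7: proc2, proc3, proc4, proc5, proc6, proc9.
Via proc8 — items with X after proc8: proc2, proc3, proc4, proc5, proc6, proc9.
Union: proc2, proc3, proc4, proc5, proc6, proc9.

proc2, proc3, proc4, proc5, proc6, proc9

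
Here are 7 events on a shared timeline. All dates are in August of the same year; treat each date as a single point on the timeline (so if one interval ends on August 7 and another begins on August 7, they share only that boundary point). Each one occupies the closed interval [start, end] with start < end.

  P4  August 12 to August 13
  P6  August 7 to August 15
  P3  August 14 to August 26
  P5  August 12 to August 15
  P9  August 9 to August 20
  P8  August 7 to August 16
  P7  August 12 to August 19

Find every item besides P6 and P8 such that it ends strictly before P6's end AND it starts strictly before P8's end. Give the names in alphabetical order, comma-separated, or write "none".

Conditions: its end is strictly before P6's end (X.end < August 15) AND its start is strictly before P8's end (X.start < August 16).
P3: end August 26 < August 15? ✗; start August 14 < August 16? ✓ → no.
P4: end August 13 < August 15? ✓; start August 12 < August 16? ✓ → yes.
P5: end August 15 < August 15? ✗; start August 12 < August 16? ✓ → no.
P7: end August 19 < August 15? ✗; start August 12 < August 16? ✓ → no.
P9: end August 20 < August 15? ✗; start August 9 < August 16? ✓ → no.
Result: P4.

P4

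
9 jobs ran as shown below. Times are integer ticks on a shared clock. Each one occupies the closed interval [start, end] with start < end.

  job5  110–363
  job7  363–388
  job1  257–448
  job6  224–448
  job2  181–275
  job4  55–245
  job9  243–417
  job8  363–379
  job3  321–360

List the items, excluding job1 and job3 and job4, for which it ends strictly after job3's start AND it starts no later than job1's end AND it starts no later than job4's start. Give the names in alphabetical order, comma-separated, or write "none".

none

Conditions: its end is strictly after job3's start (X.end > 321) AND its start is no later than job1's end (X.start <= 448) AND its start is no later than job4's start (X.start <= 55).
job2: end 275 > 321? ✗; start 181 <= 448? ✓; start 181 <= 55? ✗ → no.
job5: end 363 > 321? ✓; start 110 <= 448? ✓; start 110 <= 55? ✗ → no.
job6: end 448 > 321? ✓; start 224 <= 448? ✓; start 224 <= 55? ✗ → no.
job7: end 388 > 321? ✓; start 363 <= 448? ✓; start 363 <= 55? ✗ → no.
job8: end 379 > 321? ✓; start 363 <= 448? ✓; start 363 <= 55? ✗ → no.
job9: end 417 > 321? ✓; start 243 <= 448? ✓; start 243 <= 55? ✗ → no.
Result: none.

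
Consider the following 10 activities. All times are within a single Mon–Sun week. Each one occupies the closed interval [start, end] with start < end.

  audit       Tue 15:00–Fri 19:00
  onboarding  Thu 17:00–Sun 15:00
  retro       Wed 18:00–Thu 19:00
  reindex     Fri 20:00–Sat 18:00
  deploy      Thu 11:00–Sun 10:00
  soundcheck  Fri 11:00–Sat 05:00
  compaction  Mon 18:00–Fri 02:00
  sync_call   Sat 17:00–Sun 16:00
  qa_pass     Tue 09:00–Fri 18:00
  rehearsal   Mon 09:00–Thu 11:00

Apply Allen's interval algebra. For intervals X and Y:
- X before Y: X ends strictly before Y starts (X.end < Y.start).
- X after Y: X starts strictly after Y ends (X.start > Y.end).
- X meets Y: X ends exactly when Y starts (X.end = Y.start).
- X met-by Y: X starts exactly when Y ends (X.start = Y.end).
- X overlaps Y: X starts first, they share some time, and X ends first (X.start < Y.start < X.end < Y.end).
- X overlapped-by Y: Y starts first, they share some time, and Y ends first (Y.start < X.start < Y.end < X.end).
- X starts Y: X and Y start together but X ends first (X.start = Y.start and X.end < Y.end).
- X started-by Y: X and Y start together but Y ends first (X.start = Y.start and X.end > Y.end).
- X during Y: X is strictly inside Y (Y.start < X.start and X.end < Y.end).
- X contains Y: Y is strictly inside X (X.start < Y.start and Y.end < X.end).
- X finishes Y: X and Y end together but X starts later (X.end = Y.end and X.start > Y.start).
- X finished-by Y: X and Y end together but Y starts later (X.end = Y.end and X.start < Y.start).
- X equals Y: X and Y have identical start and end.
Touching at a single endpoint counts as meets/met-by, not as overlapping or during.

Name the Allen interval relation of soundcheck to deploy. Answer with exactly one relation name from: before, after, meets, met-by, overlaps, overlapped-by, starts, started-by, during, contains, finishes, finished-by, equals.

during

soundcheck = [Fri 11:00, Sat 05:00]; deploy = [Thu 11:00, Sun 10:00].
Compare endpoints: soundcheck.start > deploy.start, soundcheck.start < deploy.end, soundcheck.end > deploy.start, soundcheck.end < deploy.end.
That pattern is 'during'.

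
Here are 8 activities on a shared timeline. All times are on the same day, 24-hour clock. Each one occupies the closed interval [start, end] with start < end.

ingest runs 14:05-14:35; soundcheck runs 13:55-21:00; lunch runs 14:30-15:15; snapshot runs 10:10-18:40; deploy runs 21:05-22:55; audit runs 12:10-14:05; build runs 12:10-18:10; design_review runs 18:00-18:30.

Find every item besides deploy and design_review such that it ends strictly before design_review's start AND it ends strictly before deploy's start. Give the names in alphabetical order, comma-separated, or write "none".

audit, ingest, lunch

Conditions: its end is strictly before design_review's start (X.end < 18:00) AND its end is strictly before deploy's start (X.end < 21:05).
audit: end 14:05 < 18:00? ✓; end 14:05 < 21:05? ✓ → yes.
build: end 18:10 < 18:00? ✗; end 18:10 < 21:05? ✓ → no.
ingest: end 14:35 < 18:00? ✓; end 14:35 < 21:05? ✓ → yes.
lunch: end 15:15 < 18:00? ✓; end 15:15 < 21:05? ✓ → yes.
snapshot: end 18:40 < 18:00? ✗; end 18:40 < 21:05? ✓ → no.
soundcheck: end 21:00 < 18:00? ✗; end 21:00 < 21:05? ✓ → no.
Result: audit, ingest, lunch.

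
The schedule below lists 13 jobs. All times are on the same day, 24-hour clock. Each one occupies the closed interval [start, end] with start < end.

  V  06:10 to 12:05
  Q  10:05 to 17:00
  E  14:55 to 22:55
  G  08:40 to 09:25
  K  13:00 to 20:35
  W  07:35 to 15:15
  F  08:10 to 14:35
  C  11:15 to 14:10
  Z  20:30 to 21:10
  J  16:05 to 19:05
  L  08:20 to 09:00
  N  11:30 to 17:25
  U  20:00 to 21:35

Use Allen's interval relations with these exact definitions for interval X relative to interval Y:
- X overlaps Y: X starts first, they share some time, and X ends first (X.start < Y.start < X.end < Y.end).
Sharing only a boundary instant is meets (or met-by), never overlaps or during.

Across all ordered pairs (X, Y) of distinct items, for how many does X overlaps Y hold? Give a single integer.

25

Checking all 156 ordered pairs for relation 'overlaps'; matching pairs in alphabetical order:
(C, K): C overlaps K ✓
(C, N): C overlaps N ✓
(F, K): F overlaps K ✓
(F, N): F overlaps N ✓
(F, Q): F overlaps Q ✓
(K, E): K overlaps E ✓
(K, U): K overlaps U ✓
(K, Z): K overlaps Z ✓
(L, G): L overlaps G ✓
(N, E): N overlaps E ✓
(N, J): N overlaps J ✓
(N, K): N overlaps K ✓
(Q, E): Q overlaps E ✓
(Q, J): Q overlaps J ✓
(Q, K): Q overlaps K ✓
(Q, N): Q overlaps N ✓
(V, C): V overlaps C ✓
(V, F): V overlaps F ✓
(V, N): V overlaps N ✓
(V, Q): V overlaps Q ✓
(V, W): V overlaps W ✓
(W, E): W overlaps E ✓
(W, K): W overlaps K ✓
(W, N): W overlaps N ✓
... plus 1 further pairs not listed.
Count: 25.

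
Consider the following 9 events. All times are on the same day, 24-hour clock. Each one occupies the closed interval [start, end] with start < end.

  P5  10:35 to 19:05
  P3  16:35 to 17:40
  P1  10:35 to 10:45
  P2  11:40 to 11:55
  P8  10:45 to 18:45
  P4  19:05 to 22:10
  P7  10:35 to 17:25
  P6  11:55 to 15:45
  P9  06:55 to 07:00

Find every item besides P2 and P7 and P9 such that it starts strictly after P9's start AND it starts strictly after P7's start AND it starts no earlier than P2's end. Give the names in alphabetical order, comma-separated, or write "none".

P3, P4, P6

Conditions: its start is strictly after P9's start (X.start > 06:55) AND its start is strictly after P7's start (X.start > 10:35) AND its start is no earlier than P2's end (X.start >= 11:55).
P1: start 10:35 > 06:55? ✓; start 10:35 > 10:35? ✗; start 10:35 >= 11:55? ✗ → no.
P3: start 16:35 > 06:55? ✓; start 16:35 > 10:35? ✓; start 16:35 >= 11:55? ✓ → yes.
P4: start 19:05 > 06:55? ✓; start 19:05 > 10:35? ✓; start 19:05 >= 11:55? ✓ → yes.
P5: start 10:35 > 06:55? ✓; start 10:35 > 10:35? ✗; start 10:35 >= 11:55? ✗ → no.
P6: start 11:55 > 06:55? ✓; start 11:55 > 10:35? ✓; start 11:55 >= 11:55? ✓ → yes.
P8: start 10:45 > 06:55? ✓; start 10:45 > 10:35? ✓; start 10:45 >= 11:55? ✗ → no.
Result: P3, P4, P6.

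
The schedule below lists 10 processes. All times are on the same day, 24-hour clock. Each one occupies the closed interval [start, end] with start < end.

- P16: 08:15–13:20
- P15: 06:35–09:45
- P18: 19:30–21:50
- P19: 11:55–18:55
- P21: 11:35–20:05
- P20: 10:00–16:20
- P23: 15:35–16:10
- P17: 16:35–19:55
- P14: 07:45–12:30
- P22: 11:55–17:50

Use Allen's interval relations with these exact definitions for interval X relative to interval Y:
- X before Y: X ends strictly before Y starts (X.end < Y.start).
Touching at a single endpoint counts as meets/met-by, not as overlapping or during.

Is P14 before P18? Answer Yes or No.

P14 = [07:45, 12:30], P18 = [19:30, 21:50].
Actual relation of P14 to P18: before.
Asked whether 'before' holds → Yes.

Yes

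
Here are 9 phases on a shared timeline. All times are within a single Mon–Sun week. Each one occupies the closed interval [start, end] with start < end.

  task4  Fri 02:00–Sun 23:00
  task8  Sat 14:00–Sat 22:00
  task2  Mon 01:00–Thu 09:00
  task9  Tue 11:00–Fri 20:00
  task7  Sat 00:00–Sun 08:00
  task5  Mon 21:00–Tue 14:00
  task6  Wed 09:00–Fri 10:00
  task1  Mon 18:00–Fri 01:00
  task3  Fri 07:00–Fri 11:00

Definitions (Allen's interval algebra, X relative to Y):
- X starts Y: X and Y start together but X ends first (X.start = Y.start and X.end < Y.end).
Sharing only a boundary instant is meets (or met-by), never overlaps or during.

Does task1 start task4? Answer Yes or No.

task1 = [Mon 18:00, Fri 01:00], task4 = [Fri 02:00, Sun 23:00].
Actual relation of task1 to task4: before.
Asked whether 'starts' holds → No.

No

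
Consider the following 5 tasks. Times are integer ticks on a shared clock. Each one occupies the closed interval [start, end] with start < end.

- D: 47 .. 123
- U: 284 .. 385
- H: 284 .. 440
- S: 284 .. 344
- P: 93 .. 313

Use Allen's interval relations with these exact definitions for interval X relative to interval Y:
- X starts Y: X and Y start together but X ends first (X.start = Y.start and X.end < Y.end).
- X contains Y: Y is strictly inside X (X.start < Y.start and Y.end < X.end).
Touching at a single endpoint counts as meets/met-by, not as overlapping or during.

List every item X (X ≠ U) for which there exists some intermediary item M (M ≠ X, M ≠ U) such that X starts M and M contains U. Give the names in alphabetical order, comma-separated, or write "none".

Target U = [284, 385].
Intermediaries M with M contains U: none.
Union: none.

none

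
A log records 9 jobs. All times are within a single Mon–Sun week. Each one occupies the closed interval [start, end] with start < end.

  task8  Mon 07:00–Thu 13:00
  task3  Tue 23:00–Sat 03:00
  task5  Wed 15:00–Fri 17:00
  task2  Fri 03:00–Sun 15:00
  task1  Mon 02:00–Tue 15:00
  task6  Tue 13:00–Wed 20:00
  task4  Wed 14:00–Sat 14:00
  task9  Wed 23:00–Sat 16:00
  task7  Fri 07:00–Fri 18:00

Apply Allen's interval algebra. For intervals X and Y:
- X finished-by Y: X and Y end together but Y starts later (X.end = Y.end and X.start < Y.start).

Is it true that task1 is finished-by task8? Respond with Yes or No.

task1 = [Mon 02:00, Tue 15:00], task8 = [Mon 07:00, Thu 13:00].
Actual relation of task1 to task8: overlaps.
Asked whether 'finished-by' holds → No.

No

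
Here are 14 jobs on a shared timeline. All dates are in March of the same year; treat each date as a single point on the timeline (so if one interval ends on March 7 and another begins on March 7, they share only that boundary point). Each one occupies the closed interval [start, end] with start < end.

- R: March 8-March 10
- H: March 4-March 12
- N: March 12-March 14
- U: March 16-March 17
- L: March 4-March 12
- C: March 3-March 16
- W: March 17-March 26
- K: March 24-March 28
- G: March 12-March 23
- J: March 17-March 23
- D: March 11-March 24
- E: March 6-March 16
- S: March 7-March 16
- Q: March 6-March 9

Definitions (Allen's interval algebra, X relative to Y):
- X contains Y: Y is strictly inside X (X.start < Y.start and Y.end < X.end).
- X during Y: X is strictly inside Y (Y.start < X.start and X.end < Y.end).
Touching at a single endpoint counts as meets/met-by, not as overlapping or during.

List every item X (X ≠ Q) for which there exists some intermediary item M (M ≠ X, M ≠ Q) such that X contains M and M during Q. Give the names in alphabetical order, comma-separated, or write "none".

none

Target Q = [March 6, March 9].
Intermediaries M with M during Q: none.
Union: none.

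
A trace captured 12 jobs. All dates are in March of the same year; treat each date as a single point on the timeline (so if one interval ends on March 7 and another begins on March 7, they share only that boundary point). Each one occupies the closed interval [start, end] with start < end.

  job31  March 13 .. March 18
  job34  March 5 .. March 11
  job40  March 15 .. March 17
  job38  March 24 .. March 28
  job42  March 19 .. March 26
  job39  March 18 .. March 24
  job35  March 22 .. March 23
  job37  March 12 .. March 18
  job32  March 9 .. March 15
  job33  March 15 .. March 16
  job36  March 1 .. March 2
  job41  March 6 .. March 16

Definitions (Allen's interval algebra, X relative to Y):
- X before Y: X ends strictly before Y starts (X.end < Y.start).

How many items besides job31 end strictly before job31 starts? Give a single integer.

Target job31 = [March 13, March 18].
job32 [March 9, March 15] → overlaps → no.
job33 [March 15, March 16] → during → no.
job34 [March 5, March 11] → before → counts.
job35 [March 22, March 23] → after → no.
job36 [March 1, March 2] → before → counts.
job37 [March 12, March 18] → finished-by → no.
job38 [March 24, March 28] → after → no.
job39 [March 18, March 24] → met-by → no.
job40 [March 15, March 17] → during → no.
job41 [March 6, March 16] → overlaps → no.
job42 [March 19, March 26] → after → no.
Total: 2.

2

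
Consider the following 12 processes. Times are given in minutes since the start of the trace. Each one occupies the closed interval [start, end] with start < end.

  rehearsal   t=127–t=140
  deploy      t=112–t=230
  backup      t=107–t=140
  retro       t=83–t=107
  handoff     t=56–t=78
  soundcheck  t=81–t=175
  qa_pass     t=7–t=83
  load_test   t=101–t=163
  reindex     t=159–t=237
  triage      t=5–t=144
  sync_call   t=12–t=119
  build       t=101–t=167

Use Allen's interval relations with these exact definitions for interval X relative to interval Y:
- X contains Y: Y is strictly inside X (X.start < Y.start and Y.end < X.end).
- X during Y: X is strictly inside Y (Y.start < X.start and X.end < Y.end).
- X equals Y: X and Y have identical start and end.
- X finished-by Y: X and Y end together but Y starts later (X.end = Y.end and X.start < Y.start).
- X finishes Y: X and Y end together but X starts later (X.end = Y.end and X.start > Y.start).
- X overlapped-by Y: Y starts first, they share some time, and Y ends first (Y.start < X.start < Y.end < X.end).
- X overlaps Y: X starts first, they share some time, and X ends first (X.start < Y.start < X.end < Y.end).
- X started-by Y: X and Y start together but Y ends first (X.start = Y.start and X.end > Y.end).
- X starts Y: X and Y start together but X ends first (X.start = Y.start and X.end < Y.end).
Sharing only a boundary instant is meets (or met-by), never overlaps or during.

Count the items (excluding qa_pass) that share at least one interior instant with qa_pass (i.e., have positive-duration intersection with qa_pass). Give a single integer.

4

Target qa_pass = [t=7, t=83].
backup [t=107, t=140] → after → no.
build [t=101, t=167] → after → no.
deploy [t=112, t=230] → after → no.
handoff [t=56, t=78] → during → counts.
load_test [t=101, t=163] → after → no.
rehearsal [t=127, t=140] → after → no.
reindex [t=159, t=237] → after → no.
retro [t=83, t=107] → met-by → no.
soundcheck [t=81, t=175] → overlapped-by → counts.
sync_call [t=12, t=119] → overlapped-by → counts.
triage [t=5, t=144] → contains → counts.
Total: 4.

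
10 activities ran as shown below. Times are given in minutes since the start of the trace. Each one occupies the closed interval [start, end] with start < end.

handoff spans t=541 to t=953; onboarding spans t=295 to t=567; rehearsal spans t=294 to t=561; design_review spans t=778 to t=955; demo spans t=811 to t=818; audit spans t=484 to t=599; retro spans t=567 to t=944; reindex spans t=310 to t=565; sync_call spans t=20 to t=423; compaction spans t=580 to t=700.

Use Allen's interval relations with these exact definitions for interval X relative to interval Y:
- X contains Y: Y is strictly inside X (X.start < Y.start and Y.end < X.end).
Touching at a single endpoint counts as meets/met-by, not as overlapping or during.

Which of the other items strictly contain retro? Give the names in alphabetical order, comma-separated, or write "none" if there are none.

handoff

Target retro = [t=567, t=944].
audit [t=484, t=599] → overlaps → no.
compaction [t=580, t=700] → during → no.
demo [t=811, t=818] → during → no.
design_review [t=778, t=955] → overlapped-by → no.
handoff [t=541, t=953] → contains → yes.
onboarding [t=295, t=567] → meets → no.
rehearsal [t=294, t=561] → before → no.
reindex [t=310, t=565] → before → no.
sync_call [t=20, t=423] → before → no.
Result: handoff.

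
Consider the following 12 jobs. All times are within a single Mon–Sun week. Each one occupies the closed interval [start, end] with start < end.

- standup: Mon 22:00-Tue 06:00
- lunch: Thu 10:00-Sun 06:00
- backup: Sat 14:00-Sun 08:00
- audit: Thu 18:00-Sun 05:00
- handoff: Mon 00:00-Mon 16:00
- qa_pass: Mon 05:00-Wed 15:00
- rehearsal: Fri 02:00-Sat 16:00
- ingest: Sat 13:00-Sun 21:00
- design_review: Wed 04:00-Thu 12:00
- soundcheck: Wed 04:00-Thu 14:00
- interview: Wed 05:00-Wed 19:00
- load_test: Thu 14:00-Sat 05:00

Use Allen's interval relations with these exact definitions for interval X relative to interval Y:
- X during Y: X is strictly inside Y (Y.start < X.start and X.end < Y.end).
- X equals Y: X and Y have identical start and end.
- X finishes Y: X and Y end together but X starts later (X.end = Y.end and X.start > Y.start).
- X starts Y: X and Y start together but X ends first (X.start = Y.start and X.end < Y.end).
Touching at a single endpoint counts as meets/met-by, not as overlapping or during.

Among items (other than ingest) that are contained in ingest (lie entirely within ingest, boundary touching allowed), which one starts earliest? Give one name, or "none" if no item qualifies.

backup

Target ingest = [Sat 13:00, Sun 21:00].
audit [Thu 18:00, Sun 05:00] → overlaps → excluded.
backup [Sat 14:00, Sun 08:00] → during → candidate.
design_review [Wed 04:00, Thu 12:00] → before → excluded.
handoff [Mon 00:00, Mon 16:00] → before → excluded.
interview [Wed 05:00, Wed 19:00] → before → excluded.
load_test [Thu 14:00, Sat 05:00] → before → excluded.
lunch [Thu 10:00, Sun 06:00] → overlaps → excluded.
qa_pass [Mon 05:00, Wed 15:00] → before → excluded.
rehearsal [Fri 02:00, Sat 16:00] → overlaps → excluded.
soundcheck [Wed 04:00, Thu 14:00] → before → excluded.
standup [Mon 22:00, Tue 06:00] → before → excluded.
Among candidates, earliest start is Sat 14:00 → backup.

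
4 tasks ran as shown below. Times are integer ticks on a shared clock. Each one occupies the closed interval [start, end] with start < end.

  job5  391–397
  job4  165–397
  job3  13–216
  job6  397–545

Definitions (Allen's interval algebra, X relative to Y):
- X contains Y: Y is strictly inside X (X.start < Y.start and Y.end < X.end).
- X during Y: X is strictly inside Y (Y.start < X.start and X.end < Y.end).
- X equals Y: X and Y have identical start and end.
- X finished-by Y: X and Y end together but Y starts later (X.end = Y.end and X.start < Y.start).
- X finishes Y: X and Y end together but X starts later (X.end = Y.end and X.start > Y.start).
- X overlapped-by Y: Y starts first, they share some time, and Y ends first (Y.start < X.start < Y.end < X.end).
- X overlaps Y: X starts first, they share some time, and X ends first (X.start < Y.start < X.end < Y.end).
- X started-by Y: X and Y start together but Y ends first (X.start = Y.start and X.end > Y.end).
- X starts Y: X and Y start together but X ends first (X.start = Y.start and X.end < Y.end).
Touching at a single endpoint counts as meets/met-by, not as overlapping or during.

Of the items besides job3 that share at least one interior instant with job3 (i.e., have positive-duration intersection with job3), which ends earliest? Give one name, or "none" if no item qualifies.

Target job3 = [13, 216].
job4 [165, 397] → overlapped-by → candidate.
job5 [391, 397] → after → excluded.
job6 [397, 545] → after → excluded.
Among candidates, earliest end is 397 → job4.

job4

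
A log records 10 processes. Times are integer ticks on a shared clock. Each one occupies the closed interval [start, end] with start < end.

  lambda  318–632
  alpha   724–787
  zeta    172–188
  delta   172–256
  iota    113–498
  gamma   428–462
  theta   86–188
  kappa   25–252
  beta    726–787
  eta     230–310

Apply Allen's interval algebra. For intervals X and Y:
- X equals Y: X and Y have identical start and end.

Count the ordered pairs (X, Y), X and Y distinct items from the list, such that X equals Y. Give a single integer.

0

Checking all 90 ordered pairs for relation 'equals'; matching pairs in alphabetical order:
No pair satisfies it.
Count: 0.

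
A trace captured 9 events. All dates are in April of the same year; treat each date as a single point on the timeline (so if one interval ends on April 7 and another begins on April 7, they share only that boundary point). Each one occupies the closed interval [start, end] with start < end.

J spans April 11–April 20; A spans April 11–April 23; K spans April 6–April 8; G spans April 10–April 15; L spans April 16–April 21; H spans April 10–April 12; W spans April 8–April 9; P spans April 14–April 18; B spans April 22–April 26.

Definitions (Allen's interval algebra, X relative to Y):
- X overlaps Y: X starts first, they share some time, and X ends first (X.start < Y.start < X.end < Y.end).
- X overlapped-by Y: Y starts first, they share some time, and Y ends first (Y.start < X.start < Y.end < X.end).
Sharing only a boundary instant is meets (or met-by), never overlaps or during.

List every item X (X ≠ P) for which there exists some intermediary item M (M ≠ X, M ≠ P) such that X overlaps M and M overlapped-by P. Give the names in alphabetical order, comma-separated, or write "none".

J

Target P = [April 14, April 18].
Intermediaries M with M overlapped-by P: L.
Via L — items with X overlaps L: J.
Union: J.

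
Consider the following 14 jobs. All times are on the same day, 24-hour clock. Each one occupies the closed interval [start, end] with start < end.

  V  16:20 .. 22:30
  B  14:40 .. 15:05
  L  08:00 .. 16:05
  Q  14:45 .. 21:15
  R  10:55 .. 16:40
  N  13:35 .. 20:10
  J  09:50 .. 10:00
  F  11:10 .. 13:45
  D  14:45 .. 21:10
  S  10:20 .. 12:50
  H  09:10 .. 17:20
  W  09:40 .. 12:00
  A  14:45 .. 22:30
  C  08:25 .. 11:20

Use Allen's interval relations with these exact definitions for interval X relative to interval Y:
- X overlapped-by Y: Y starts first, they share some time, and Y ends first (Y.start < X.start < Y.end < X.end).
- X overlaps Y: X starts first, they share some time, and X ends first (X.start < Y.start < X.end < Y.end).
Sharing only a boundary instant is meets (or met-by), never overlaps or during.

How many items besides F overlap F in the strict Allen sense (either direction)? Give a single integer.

4

Target F = [11:10, 13:45].
A [14:45, 22:30] → after → no.
B [14:40, 15:05] → after → no.
C [08:25, 11:20] → overlaps → counts.
D [14:45, 21:10] → after → no.
H [09:10, 17:20] → contains → no.
J [09:50, 10:00] → before → no.
L [08:00, 16:05] → contains → no.
N [13:35, 20:10] → overlapped-by → counts.
Q [14:45, 21:15] → after → no.
R [10:55, 16:40] → contains → no.
S [10:20, 12:50] → overlaps → counts.
V [16:20, 22:30] → after → no.
W [09:40, 12:00] → overlaps → counts.
Total: 4.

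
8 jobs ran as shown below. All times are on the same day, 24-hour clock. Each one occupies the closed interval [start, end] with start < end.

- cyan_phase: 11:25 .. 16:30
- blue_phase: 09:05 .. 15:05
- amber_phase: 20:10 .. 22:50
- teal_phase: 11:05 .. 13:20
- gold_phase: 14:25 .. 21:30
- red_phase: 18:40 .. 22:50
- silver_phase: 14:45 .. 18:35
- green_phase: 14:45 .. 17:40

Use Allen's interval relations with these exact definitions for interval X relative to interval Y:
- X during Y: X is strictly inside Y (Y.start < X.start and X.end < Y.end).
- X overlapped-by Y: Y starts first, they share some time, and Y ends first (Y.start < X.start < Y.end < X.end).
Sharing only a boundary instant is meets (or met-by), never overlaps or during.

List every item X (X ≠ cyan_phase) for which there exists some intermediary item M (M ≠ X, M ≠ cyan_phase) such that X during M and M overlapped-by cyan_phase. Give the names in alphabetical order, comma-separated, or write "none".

Target cyan_phase = [11:25, 16:30].
Intermediaries M with M overlapped-by cyan_phase: gold_phase, green_phase, silver_phase.
Via gold_phase — items with X during gold_phase: green_phase, silver_phase.
Via green_phase — items with X during green_phase: none.
Via silver_phase — items with X during silver_phase: none.
Union: green_phase, silver_phase.

green_phase, silver_phase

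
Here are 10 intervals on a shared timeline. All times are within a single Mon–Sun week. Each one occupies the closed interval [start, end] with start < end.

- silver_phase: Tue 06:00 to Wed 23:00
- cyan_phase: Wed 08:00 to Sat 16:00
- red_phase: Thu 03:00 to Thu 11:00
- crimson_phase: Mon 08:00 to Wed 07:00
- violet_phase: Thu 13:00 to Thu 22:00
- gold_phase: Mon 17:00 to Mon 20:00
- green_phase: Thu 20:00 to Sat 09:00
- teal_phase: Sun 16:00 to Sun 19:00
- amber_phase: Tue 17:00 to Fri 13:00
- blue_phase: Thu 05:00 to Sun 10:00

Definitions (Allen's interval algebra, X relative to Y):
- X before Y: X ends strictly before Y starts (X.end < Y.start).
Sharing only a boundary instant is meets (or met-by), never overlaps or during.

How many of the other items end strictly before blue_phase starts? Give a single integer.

3

Target blue_phase = [Thu 05:00, Sun 10:00].
amber_phase [Tue 17:00, Fri 13:00] → overlaps → no.
crimson_phase [Mon 08:00, Wed 07:00] → before → counts.
cyan_phase [Wed 08:00, Sat 16:00] → overlaps → no.
gold_phase [Mon 17:00, Mon 20:00] → before → counts.
green_phase [Thu 20:00, Sat 09:00] → during → no.
red_phase [Thu 03:00, Thu 11:00] → overlaps → no.
silver_phase [Tue 06:00, Wed 23:00] → before → counts.
teal_phase [Sun 16:00, Sun 19:00] → after → no.
violet_phase [Thu 13:00, Thu 22:00] → during → no.
Total: 3.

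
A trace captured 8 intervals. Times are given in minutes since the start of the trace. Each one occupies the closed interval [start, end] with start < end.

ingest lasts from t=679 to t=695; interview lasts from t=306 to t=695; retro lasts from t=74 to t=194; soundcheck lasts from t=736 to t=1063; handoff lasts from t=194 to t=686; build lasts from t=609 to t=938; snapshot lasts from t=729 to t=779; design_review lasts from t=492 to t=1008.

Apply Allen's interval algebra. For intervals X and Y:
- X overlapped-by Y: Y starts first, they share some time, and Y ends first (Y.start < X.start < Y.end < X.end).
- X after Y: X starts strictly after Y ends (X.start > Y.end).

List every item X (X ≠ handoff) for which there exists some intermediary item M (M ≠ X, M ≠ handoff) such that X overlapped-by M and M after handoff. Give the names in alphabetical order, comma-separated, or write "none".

soundcheck

Target handoff = [t=194, t=686].
Intermediaries M with M after handoff: snapshot, soundcheck.
Via snapshot — items with X overlapped-by snapshot: soundcheck.
Via soundcheck — items with X overlapped-by soundcheck: none.
Union: soundcheck.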